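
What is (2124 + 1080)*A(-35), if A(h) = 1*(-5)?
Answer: -16020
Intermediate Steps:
A(h) = -5
(2124 + 1080)*A(-35) = (2124 + 1080)*(-5) = 3204*(-5) = -16020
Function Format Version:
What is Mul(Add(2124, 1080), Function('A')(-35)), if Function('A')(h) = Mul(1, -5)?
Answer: -16020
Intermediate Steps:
Function('A')(h) = -5
Mul(Add(2124, 1080), Function('A')(-35)) = Mul(Add(2124, 1080), -5) = Mul(3204, -5) = -16020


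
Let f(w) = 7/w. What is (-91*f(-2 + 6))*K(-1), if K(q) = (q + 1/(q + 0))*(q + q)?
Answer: -637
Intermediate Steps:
K(q) = 2*q*(q + 1/q) (K(q) = (q + 1/q)*(2*q) = 2*q*(q + 1/q))
(-91*f(-2 + 6))*K(-1) = (-637/(-2 + 6))*(2 + 2*(-1)²) = (-637/4)*(2 + 2*1) = (-637/4)*(2 + 2) = -91*7/4*4 = -637/4*4 = -637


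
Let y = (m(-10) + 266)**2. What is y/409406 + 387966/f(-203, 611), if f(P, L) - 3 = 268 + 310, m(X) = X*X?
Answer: 79456718316/118932443 ≈ 668.08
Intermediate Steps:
m(X) = X**2
y = 133956 (y = ((-10)**2 + 266)**2 = (100 + 266)**2 = 366**2 = 133956)
f(P, L) = 581 (f(P, L) = 3 + (268 + 310) = 3 + 578 = 581)
y/409406 + 387966/f(-203, 611) = 133956/409406 + 387966/581 = 133956*(1/409406) + 387966*(1/581) = 66978/204703 + 387966/581 = 79456718316/118932443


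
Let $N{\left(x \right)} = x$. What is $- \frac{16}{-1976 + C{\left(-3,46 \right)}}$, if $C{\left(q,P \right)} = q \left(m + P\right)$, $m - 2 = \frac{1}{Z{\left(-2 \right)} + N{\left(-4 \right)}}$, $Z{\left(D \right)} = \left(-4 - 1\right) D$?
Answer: $\frac{32}{4241} \approx 0.0075454$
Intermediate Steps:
$Z{\left(D \right)} = - 5 D$
$m = \frac{13}{6}$ ($m = 2 + \frac{1}{\left(-5\right) \left(-2\right) - 4} = 2 + \frac{1}{10 - 4} = 2 + \frac{1}{6} = \frac{13}{6} \approx 2.1667$)
$C{\left(q,P \right)} = q \left(\frac{13}{6} + P\right)$
$- \frac{16}{-1976 + C{\left(-3,46 \right)}} = - \frac{16}{-1976 + \frac{1}{6} \left(-3\right) \left(13 + 6 \cdot 46\right)} = - \frac{16}{-1976 + \frac{1}{6} \left(-3\right) \left(13 + 276\right)} = - \frac{16}{-1976 + \frac{1}{6} \left(-3\right) 289} = - \frac{16}{-1976 - \frac{289}{2}} = - \frac{16}{- \frac{4241}{2}} = \left(-16\right) \left(- \frac{2}{4241}\right) = \frac{32}{4241}$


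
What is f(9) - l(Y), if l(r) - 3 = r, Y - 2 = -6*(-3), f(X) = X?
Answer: -14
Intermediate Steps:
Y = 20 (Y = 2 - 6*(-3) = 2 + 18 = 20)
l(r) = 3 + r
f(9) - l(Y) = 9 - (3 + 20) = 9 - 1*23 = 9 - 23 = -14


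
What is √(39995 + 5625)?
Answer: 2*√11405 ≈ 213.59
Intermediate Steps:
√(39995 + 5625) = √45620 = 2*√11405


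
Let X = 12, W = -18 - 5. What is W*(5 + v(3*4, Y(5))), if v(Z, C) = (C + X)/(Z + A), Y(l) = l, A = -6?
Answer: -1081/6 ≈ -180.17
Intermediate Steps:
W = -23
v(Z, C) = (12 + C)/(-6 + Z) (v(Z, C) = (C + 12)/(Z - 6) = (12 + C)/(-6 + Z))
W*(5 + v(3*4, Y(5))) = -23*(5 + (12 + 5)/(-6 + 3*4)) = -23*(5 + 17/(-6 + 12)) = -23*(5 + 17/6) = -23*47/6 = -1081/6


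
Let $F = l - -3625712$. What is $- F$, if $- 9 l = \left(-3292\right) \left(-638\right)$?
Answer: $- \frac{30531112}{9} \approx -3.3923 \cdot 10^{6}$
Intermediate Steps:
$l = - \frac{2100296}{9}$ ($l = - \frac{\left(-3292\right) \left(-638\right)}{9} = \left(- \frac{1}{9}\right) 2100296 = - \frac{2100296}{9} \approx -2.3337 \cdot 10^{5}$)
$F = \frac{30531112}{9}$ ($F = - \frac{2100296}{9} - -3625712 = - \frac{2100296}{9} + 3625712 = \frac{30531112}{9} \approx 3.3923 \cdot 10^{6}$)
$- F = \left(-1\right) \frac{30531112}{9} = - \frac{30531112}{9}$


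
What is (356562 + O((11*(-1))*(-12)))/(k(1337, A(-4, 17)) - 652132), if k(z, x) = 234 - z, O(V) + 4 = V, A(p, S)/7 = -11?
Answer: -71338/130647 ≈ -0.54604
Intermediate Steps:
A(p, S) = -77 (A(p, S) = 7*(-11) = -77)
O(V) = -4 + V
(356562 + O((11*(-1))*(-12)))/(k(1337, A(-4, 17)) - 652132) = (356562 + (-4 + (11*(-1))*(-12)))/((234 - 1*1337) - 652132) = (356562 + (-4 - 11*(-12)))/((234 - 1337) - 652132) = (356562 + (-4 + 132))/(-1103 - 652132) = (356562 + 128)/(-653235) = 356690*(-1/653235) = -71338/130647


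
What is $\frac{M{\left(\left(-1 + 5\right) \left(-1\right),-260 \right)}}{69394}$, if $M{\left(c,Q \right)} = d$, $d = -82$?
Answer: $- \frac{41}{34697} \approx -0.0011817$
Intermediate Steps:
$M{\left(c,Q \right)} = -82$
$\frac{M{\left(\left(-1 + 5\right) \left(-1\right),-260 \right)}}{69394} = - \frac{82}{69394} = \left(-82\right) \frac{1}{69394} = - \frac{41}{34697}$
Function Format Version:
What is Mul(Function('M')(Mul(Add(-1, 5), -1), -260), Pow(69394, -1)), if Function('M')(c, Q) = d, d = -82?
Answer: Rational(-41, 34697) ≈ -0.0011817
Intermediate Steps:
Function('M')(c, Q) = -82
Mul(Function('M')(Mul(Add(-1, 5), -1), -260), Pow(69394, -1)) = Mul(-82, Pow(69394, -1)) = Mul(-82, Rational(1, 69394)) = Rational(-41, 34697)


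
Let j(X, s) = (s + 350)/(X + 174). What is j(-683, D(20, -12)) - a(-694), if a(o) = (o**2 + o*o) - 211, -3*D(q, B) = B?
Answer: -490198403/509 ≈ -9.6306e+5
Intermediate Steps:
D(q, B) = -B/3
j(X, s) = (350 + s)/(174 + X)
a(o) = -211 + 2*o**2 (a(o) = (o**2 + o**2) - 211 = 2*o**2 - 211 = -211 + 2*o**2)
j(-683, D(20, -12)) - a(-694) = (350 - 1/3*(-12))/(174 - 683) - (-211 + 2*(-694)**2) = (350 + 4)/(-509) - (-211 + 2*481636) = -1/509*354 - (-211 + 963272) = -354/509 - 1*963061 = -354/509 - 963061 = -490198403/509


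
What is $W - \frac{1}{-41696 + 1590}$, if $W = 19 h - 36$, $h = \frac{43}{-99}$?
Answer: $- \frac{15973117}{360954} \approx -44.253$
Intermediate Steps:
$h = - \frac{43}{99}$ ($h = 43 \left(- \frac{1}{99}\right) = - \frac{43}{99} \approx -0.43434$)
$W = - \frac{4381}{99}$ ($W = 19 \left(- \frac{43}{99}\right) - 36 = - \frac{817}{99} - 36 = - \frac{4381}{99} \approx -44.253$)
$W - \frac{1}{-41696 + 1590} = - \frac{4381}{99} - \frac{1}{-41696 + 1590} = - \frac{4381}{99} - \frac{1}{-40106} = - \frac{4381}{99} - - \frac{1}{40106} = - \frac{4381}{99} + \frac{1}{40106} = - \frac{15973117}{360954}$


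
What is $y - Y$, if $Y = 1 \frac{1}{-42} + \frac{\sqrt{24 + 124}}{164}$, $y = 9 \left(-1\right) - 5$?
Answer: $- \frac{587}{42} - \frac{\sqrt{37}}{82} \approx -14.05$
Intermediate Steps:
$y = -14$ ($y = -9 - 5 = -14$)
$Y = - \frac{1}{42} + \frac{\sqrt{37}}{82}$ ($Y = 1 \left(- \frac{1}{42}\right) + \sqrt{148} \cdot \frac{1}{164} = - \frac{1}{42} + 2 \sqrt{37} \cdot \frac{1}{164} = - \frac{1}{42} + \frac{\sqrt{37}}{82} \approx 0.050371$)
$y - Y = -14 - \left(- \frac{1}{42} + \frac{\sqrt{37}}{82}\right) = -14 + \left(\frac{1}{42} - \frac{\sqrt{37}}{82}\right) = - \frac{587}{42} - \frac{\sqrt{37}}{82}$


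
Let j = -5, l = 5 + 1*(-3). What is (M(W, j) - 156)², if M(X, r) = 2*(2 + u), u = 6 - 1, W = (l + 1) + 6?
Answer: 20164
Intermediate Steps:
l = 2 (l = 5 - 3 = 2)
W = 9 (W = (2 + 1) + 6 = 3 + 6 = 9)
u = 5
M(X, r) = 14 (M(X, r) = 2*(2 + 5) = 2*7 = 14)
(M(W, j) - 156)² = (14 - 156)² = (-142)² = 20164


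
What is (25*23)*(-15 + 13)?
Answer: -1150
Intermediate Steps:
(25*23)*(-15 + 13) = 575*(-2) = -1150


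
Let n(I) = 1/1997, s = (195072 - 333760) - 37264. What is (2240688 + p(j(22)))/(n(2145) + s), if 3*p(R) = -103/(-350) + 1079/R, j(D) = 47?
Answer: -24536103952903/1926712517450 ≈ -12.735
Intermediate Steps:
p(R) = 103/1050 + 1079/(3*R) (p(R) = (-103/(-350) + 1079/R)/3 = (-103*(-1/350) + 1079/R)/3 = (103/350 + 1079/R)/3 = 103/1050 + 1079/(3*R))
s = -175952 (s = -138688 - 37264 = -175952)
n(I) = 1/1997
(2240688 + p(j(22)))/(n(2145) + s) = (2240688 + (1/1050)*(377650 + 103*47)/47)/(1/1997 - 175952) = (2240688 + (1/1050)*(1/47)*(377650 + 4841))/(-351376143/1997) = (2240688 + (1/1050)*(1/47)*382491)*(-1997/351376143) = (2240688 + 127497/16450)*(-1997/351376143) = (36859445097/16450)*(-1997/351376143) = -24536103952903/1926712517450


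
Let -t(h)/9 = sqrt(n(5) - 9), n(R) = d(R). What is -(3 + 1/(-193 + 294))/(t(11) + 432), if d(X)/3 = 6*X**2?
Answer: -304/24543 ≈ -0.012386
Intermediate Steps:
d(X) = 18*X**2 (d(X) = 3*(6*X**2) = 18*X**2)
n(R) = 18*R**2
t(h) = -189 (t(h) = -9*sqrt(18*5**2 - 9) = -9*sqrt(18*25 - 9) = -9*sqrt(450 - 9) = -9*sqrt(441) = -9*21 = -189)
-(3 + 1/(-193 + 294))/(t(11) + 432) = -(3 + 1/(-193 + 294))/(-189 + 432) = -(3 + 1/101)/243 = -304/(101*243) = -1*304/24543 = -304/24543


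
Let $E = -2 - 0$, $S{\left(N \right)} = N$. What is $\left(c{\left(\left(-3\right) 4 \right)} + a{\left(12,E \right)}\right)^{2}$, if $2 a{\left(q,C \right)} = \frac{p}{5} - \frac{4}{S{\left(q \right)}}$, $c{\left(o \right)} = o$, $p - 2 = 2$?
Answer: $\frac{124609}{900} \approx 138.45$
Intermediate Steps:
$p = 4$ ($p = 2 + 2 = 4$)
$E = -2$ ($E = -2 + 0 = -2$)
$a{\left(q,C \right)} = \frac{2}{5} - \frac{2}{q}$ ($a{\left(q,C \right)} = \frac{\frac{4}{5} - \frac{4}{q}}{2} = \frac{2}{5} - \frac{2}{q}$)
$\left(c{\left(\left(-3\right) 4 \right)} + a{\left(12,E \right)}\right)^{2} = \left(\left(-3\right) 4 + \left(\frac{2}{5} - \frac{2}{12}\right)\right)^{2} = \left(-12 + \left(\frac{2}{5} - \frac{1}{6}\right)\right)^{2} = \left(-12 + \frac{7}{30}\right)^{2} = \left(- \frac{353}{30}\right)^{2} = \frac{124609}{900}$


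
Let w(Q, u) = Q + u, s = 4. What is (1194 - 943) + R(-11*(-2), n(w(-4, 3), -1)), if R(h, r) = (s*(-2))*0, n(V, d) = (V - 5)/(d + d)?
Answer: 251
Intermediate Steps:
n(V, d) = (-5 + V)/(2*d) (n(V, d) = (-5 + V)/((2*d)) = (-5 + V)*(1/(2*d)) = (-5 + V)/(2*d))
R(h, r) = 0 (R(h, r) = (4*(-2))*0 = -8*0 = 0)
(1194 - 943) + R(-11*(-2), n(w(-4, 3), -1)) = (1194 - 943) + 0 = 251 + 0 = 251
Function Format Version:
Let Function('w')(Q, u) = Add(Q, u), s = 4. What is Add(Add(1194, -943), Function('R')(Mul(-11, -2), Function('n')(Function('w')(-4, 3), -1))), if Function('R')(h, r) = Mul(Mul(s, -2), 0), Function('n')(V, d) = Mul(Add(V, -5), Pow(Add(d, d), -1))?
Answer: 251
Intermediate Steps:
Function('n')(V, d) = Mul(Rational(1, 2), Pow(d, -1), Add(-5, V)) (Function('n')(V, d) = Mul(Add(-5, V), Pow(Mul(2, d), -1)) = Mul(Add(-5, V), Mul(Rational(1, 2), Pow(d, -1))) = Mul(Rational(1, 2), Pow(d, -1), Add(-5, V)))
Function('R')(h, r) = 0 (Function('R')(h, r) = Mul(Mul(4, -2), 0) = Mul(-8, 0) = 0)
Add(Add(1194, -943), Function('R')(Mul(-11, -2), Function('n')(Function('w')(-4, 3), -1))) = Add(Add(1194, -943), 0) = Add(251, 0) = 251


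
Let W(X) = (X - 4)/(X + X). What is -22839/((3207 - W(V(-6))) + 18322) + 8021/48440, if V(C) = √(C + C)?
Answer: (-5601846369*I + 16042*√3)/(48440*(2*√3 + 129171*I)) ≈ -0.89529 - 2.845e-5*I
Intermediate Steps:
V(C) = √2*√C (V(C) = √(2*C) = √2*√C)
W(X) = (-4 + X)/(2*X) (W(X) = (-4 + X)/((2*X)) = (-4 + X)*(1/(2*X)) = (-4 + X)/(2*X))
-22839/((3207 - W(V(-6))) + 18322) + 8021/48440 = -22839/((3207 - (-4 + √2*√(-6))/(2*(√2*√(-6)))) + 18322) + 8021/48440 = -22839/((3207 - (-4 + √2*(I*√6))/(2*(√2*(I*√6)))) + 18322) + 8021*(1/48440) = -22839/((3207 - (-4 + 2*I*√3)/(2*(2*I*√3))) + 18322) + 8021/48440 = -22839/((3207 - (-I*√3/6)*(-4 + 2*I*√3)/2) + 18322) + 8021/48440 = -22839/((3207 - (-1)*I*√3*(-4 + 2*I*√3)/12) + 18322) + 8021/48440 = -22839/((3207 + I*√3*(-4 + 2*I*√3)/12) + 18322) + 8021/48440 = -22839/(21529 + I*√3*(-4 + 2*I*√3)/12) + 8021/48440 = 8021/48440 - 22839/(21529 + I*√3*(-4 + 2*I*√3)/12)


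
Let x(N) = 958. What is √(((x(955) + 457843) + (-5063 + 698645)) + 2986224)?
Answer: √4138607 ≈ 2034.4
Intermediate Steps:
√(((x(955) + 457843) + (-5063 + 698645)) + 2986224) = √(((958 + 457843) + (-5063 + 698645)) + 2986224) = √((458801 + 693582) + 2986224) = √(1152383 + 2986224) = √4138607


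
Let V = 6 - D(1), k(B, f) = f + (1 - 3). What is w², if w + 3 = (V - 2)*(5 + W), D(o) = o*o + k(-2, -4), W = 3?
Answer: 4761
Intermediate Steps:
k(B, f) = -2 + f (k(B, f) = f - 2 = -2 + f)
D(o) = -6 + o² (D(o) = o*o + (-2 - 4) = o² - 6 = -6 + o²)
V = 11 (V = 6 - (-6 + 1²) = 6 - (-6 + 1) = 6 - 1*(-5) = 6 + 5 = 11)
w = 69 (w = -3 + (11 - 2)*(5 + 3) = -3 + 9*8 = -3 + 72 = 69)
w² = 69² = 4761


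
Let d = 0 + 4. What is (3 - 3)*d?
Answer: 0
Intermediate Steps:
d = 4
(3 - 3)*d = (3 - 3)*4 = 0*4 = 0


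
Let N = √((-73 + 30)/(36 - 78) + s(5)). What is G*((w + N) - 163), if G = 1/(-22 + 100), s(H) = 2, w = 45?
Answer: -59/39 + √5334/3276 ≈ -1.4905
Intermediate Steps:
G = 1/78 ≈ 0.012821
N = √5334/42 (N = √((-73 + 30)/(36 - 78) + 2) = √(-43/(-42) + 2) = √(-43*(-1/42) + 2) = √(43/42 + 2) = √(127/42) = √5334/42 ≈ 1.7389)
G*((w + N) - 163) = ((45 + √5334/42) - 163)/78 = (-118 + √5334/42)/78 = -59/39 + √5334/3276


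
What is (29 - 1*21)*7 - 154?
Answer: -98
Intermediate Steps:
(29 - 1*21)*7 - 154 = (29 - 21)*7 - 154 = 8*7 - 154 = 56 - 154 = -98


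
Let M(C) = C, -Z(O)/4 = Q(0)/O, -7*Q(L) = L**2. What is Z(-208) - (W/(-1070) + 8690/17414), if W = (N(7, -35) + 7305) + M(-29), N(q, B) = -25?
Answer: 58485307/9316490 ≈ 6.2776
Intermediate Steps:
Q(L) = -L**2/7
Z(O) = 0 (Z(O) = -4*(-1/7*0**2)/O = -4*(-1/7*0)/O = -0/O = -4*0 = 0)
W = 7251 (W = (-25 + 7305) - 29 = 7280 - 29 = 7251)
Z(-208) - (W/(-1070) + 8690/17414) = 0 - (7251/(-1070) + 8690/17414) = 0 - (7251*(-1/1070) + 8690*(1/17414)) = 0 - (-7251/1070 + 4345/8707) = 0 - 1*(-58485307/9316490) = 0 + 58485307/9316490 = 58485307/9316490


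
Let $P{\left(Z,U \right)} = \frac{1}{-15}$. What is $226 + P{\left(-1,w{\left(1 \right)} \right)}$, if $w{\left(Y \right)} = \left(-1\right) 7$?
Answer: $\frac{3389}{15} \approx 225.93$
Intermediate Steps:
$w{\left(Y \right)} = -7$
$P{\left(Z,U \right)} = - \frac{1}{15}$
$226 + P{\left(-1,w{\left(1 \right)} \right)} = 226 - \frac{1}{15} = \frac{3389}{15}$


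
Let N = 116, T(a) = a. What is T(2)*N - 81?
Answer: 151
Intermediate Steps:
T(2)*N - 81 = 2*116 - 81 = 232 - 81 = 151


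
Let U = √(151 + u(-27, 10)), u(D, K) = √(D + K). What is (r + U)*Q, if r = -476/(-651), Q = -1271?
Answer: -2788/3 - 1271*√(151 + I*√17) ≈ -16549.0 - 213.21*I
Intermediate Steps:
r = 68/93 (r = -476*(-1/651) = 68/93 ≈ 0.73118)
U = √(151 + I*√17) (U = √(151 + √(-27 + 10)) = √(151 + √(-17)) = √(151 + I*√17) ≈ 12.289 + 0.1678*I)
(r + U)*Q = (68/93 + √(151 + I*√17))*(-1271) = -2788/3 - 1271*√(151 + I*√17)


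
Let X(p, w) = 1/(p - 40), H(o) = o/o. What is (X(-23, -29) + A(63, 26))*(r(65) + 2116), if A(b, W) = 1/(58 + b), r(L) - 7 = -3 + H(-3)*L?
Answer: -126730/7623 ≈ -16.625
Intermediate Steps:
H(o) = 1
X(p, w) = 1/(-40 + p)
r(L) = 4 + L (r(L) = 7 + (-3 + 1*L) = 7 + (-3 + L) = 4 + L)
(X(-23, -29) + A(63, 26))*(r(65) + 2116) = (1/(-40 - 23) + 1/(58 + 63))*((4 + 65) + 2116) = (1/(-63) + 1/121)*(69 + 2116) = (-1/63 + 1/121)*2185 = -58/7623*2185 = -126730/7623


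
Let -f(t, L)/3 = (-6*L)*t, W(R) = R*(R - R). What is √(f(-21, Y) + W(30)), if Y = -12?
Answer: 18*√14 ≈ 67.350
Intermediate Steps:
W(R) = 0 (W(R) = R*0 = 0)
f(t, L) = 18*L*t (f(t, L) = -3*(-6*L)*t = -(-18)*L*t = 18*L*t)
√(f(-21, Y) + W(30)) = √(18*(-12)*(-21) + 0) = √(4536 + 0) = √4536 = 18*√14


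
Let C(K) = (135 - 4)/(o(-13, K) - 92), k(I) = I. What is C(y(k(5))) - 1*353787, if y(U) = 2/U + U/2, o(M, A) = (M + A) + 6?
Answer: -339990617/961 ≈ -3.5379e+5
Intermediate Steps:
o(M, A) = 6 + A + M (o(M, A) = (A + M) + 6 = 6 + A + M)
y(U) = U/2 + 2/U (y(U) = 2/U + U*(1/2) = 2/U + U/2 = U/2 + 2/U)
C(K) = 131/(-99 + K) (C(K) = (135 - 4)/((6 + K - 13) - 92) = 131/((-7 + K) - 92) = 131/(-99 + K))
C(y(k(5))) - 1*353787 = 131/(-99 + ((1/2)*5 + 2/5)) - 1*353787 = 131/(-99 + (5/2 + 2*(1/5))) - 353787 = 131/(-99 + (5/2 + 2/5)) - 353787 = 131/(-99 + 29/10) - 353787 = 131/(-961/10) - 353787 = 131*(-10/961) - 353787 = -1310/961 - 353787 = -339990617/961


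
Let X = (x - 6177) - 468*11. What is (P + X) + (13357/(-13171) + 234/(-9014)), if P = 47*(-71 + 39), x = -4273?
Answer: -1015265483100/59361697 ≈ -17103.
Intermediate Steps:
X = -15598 (X = (-4273 - 6177) - 468*11 = -10450 - 5148 = -15598)
P = -1504 (P = 47*(-32) = -1504)
(P + X) + (13357/(-13171) + 234/(-9014)) = (-1504 - 15598) + (13357/(-13171) + 234/(-9014)) = -17102 + (13357*(-1/13171) + 234*(-1/9014)) = -17102 + (-13357/13171 - 117/4507) = -17102 - 61741006/59361697 = -1015265483100/59361697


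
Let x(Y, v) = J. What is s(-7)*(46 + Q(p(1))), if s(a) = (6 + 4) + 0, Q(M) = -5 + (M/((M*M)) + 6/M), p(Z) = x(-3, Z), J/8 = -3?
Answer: 4885/12 ≈ 407.08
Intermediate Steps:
J = -24 (J = 8*(-3) = -24)
x(Y, v) = -24
p(Z) = -24
Q(M) = -5 + 7/M (Q(M) = -5 + (M/(M**2) + 6/M) = -5 + (M/M**2 + 6/M) = -5 + (1/M + 6/M) = -5 + 7/M)
s(a) = 10 (s(a) = 10 + 0 = 10)
s(-7)*(46 + Q(p(1))) = 10*(46 + (-5 + 7/(-24))) = 10*(46 + (-5 + 7*(-1/24))) = 10*(46 + (-5 - 7/24)) = 10*(46 - 127/24) = 10*(977/24) = 4885/12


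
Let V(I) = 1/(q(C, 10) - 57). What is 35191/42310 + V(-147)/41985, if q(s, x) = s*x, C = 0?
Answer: 16843424677/20250792990 ≈ 0.83174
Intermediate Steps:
V(I) = -1/57 (V(I) = 1/(0*10 - 57) = 1/(0 - 57) = 1/(-57) = -1/57)
35191/42310 + V(-147)/41985 = 35191/42310 - 1/57/41985 = 35191*(1/42310) - 1/57*1/41985 = 35191/42310 - 1/2393145 = 16843424677/20250792990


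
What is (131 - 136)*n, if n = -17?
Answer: 85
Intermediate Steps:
(131 - 136)*n = (131 - 136)*(-17) = -5*(-17) = 85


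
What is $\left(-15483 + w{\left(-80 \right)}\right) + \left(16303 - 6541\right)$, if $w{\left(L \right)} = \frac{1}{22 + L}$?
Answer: $- \frac{331819}{58} \approx -5721.0$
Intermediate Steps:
$\left(-15483 + w{\left(-80 \right)}\right) + \left(16303 - 6541\right) = \left(-15483 + \frac{1}{22 - 80}\right) + \left(16303 - 6541\right) = \left(-15483 + \frac{1}{-58}\right) + \left(16303 - 6541\right) = \left(-15483 - \frac{1}{58}\right) + 9762 = - \frac{898015}{58} + 9762 = - \frac{331819}{58}$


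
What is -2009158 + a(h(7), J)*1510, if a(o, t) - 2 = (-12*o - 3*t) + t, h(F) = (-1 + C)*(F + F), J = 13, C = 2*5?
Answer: -4328518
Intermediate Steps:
C = 10
h(F) = 18*F (h(F) = (-1 + 10)*(F + F) = 9*(2*F) = 18*F)
a(o, t) = 2 - 12*o - 2*t (a(o, t) = 2 + ((-12*o - 3*t) + t) = 2 + (-12*o - 2*t) = 2 - 12*o - 2*t)
-2009158 + a(h(7), J)*1510 = -2009158 + (2 - 216*7 - 2*13)*1510 = -2009158 + (2 - 12*126 - 26)*1510 = -2009158 + (2 - 1512 - 26)*1510 = -2009158 - 1536*1510 = -2009158 - 2319360 = -4328518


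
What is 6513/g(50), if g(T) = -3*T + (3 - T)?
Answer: -6513/197 ≈ -33.061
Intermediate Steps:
g(T) = 3 - 4*T
6513/g(50) = 6513/(3 - 4*50) = 6513/(3 - 200) = 6513/(-197) = 6513*(-1/197) = -6513/197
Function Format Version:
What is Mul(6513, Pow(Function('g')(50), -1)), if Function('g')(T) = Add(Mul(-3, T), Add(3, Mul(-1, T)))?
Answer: Rational(-6513, 197) ≈ -33.061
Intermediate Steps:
Function('g')(T) = Add(3, Mul(-4, T))
Mul(6513, Pow(Function('g')(50), -1)) = Mul(6513, Pow(Add(3, Mul(-4, 50)), -1)) = Mul(6513, Pow(Add(3, -200), -1)) = Mul(6513, Pow(-197, -1)) = Mul(6513, Rational(-1, 197)) = Rational(-6513, 197)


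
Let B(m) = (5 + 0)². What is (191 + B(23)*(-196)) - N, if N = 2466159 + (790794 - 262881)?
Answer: -2998781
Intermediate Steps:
B(m) = 25 (B(m) = 5² = 25)
N = 2994072 (N = 2466159 + 527913 = 2994072)
(191 + B(23)*(-196)) - N = (191 + 25*(-196)) - 1*2994072 = (191 - 4900) - 2994072 = -4709 - 2994072 = -2998781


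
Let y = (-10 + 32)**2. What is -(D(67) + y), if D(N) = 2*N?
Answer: -618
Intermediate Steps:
y = 484 (y = 22**2 = 484)
-(D(67) + y) = -(2*67 + 484) = -(134 + 484) = -1*618 = -618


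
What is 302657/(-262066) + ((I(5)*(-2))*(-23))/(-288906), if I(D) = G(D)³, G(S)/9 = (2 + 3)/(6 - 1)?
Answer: -16037924081/12618739966 ≈ -1.2710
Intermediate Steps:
G(S) = 9 (G(S) = 9*((2 + 3)/(6 - 1)) = 9*(5/5) = 9*(5*(⅕)) = 9*1 = 9)
I(D) = 729 (I(D) = 9³ = 729)
302657/(-262066) + ((I(5)*(-2))*(-23))/(-288906) = 302657/(-262066) + ((729*(-2))*(-23))/(-288906) = 302657*(-1/262066) - 1458*(-23)*(-1/288906) = -302657/262066 + 33534*(-1/288906) = -302657/262066 - 5589/48151 = -16037924081/12618739966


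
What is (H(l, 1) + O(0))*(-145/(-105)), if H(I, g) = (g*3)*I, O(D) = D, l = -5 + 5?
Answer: 0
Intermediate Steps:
l = 0
H(I, g) = 3*I*g (H(I, g) = (3*g)*I = 3*I*g)
(H(l, 1) + O(0))*(-145/(-105)) = (3*0*1 + 0)*(-145/(-105)) = (0 + 0)*(-145*(-1/105)) = 0*(29/21) = 0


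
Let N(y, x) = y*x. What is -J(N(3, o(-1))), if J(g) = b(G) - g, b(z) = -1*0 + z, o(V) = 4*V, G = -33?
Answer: 21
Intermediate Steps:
b(z) = z (b(z) = 0 + z = z)
N(y, x) = x*y
J(g) = -33 - g
-J(N(3, o(-1))) = -(-33 - 4*(-1)*3) = -(-33 - (-4)*3) = -(-33 - 1*(-12)) = -(-33 + 12) = -1*(-21) = 21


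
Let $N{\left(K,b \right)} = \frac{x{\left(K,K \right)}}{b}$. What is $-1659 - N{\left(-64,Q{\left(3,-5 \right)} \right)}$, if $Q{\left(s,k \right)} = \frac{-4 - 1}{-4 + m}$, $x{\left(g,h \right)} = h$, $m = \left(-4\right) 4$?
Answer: $-1403$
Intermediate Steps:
$m = -16$
$Q{\left(s,k \right)} = \frac{1}{4}$ ($Q{\left(s,k \right)} = \frac{-4 - 1}{-4 - 16} = - \frac{5}{-20} = \left(-5\right) \left(- \frac{1}{20}\right) = \frac{1}{4}$)
$N{\left(K,b \right)} = \frac{K}{b}$
$-1659 - N{\left(-64,Q{\left(3,-5 \right)} \right)} = -1659 - - 64 \frac{1}{\frac{1}{4}} = -1659 - \left(-64\right) 4 = -1659 - -256 = -1659 + 256 = -1403$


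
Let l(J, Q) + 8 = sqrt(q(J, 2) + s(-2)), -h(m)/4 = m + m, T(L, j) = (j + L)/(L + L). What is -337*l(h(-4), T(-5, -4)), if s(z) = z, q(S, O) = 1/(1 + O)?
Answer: 2696 - 337*I*sqrt(15)/3 ≈ 2696.0 - 435.06*I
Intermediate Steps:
T(L, j) = (L + j)/(2*L) (T(L, j) = (L + j)/((2*L)) = (L + j)*(1/(2*L)) = (L + j)/(2*L))
h(m) = -8*m (h(m) = -4*(m + m) = -8*m)
l(J, Q) = -8 + I*sqrt(15)/3 (l(J, Q) = -8 + sqrt(1/(1 + 2) - 2) = -8 + sqrt(1/3 - 2) = -8 + sqrt(-5/3) = -8 + I*sqrt(15)/3)
-337*l(h(-4), T(-5, -4)) = -337*(-8 + I*sqrt(15)/3) = 2696 - 337*I*sqrt(15)/3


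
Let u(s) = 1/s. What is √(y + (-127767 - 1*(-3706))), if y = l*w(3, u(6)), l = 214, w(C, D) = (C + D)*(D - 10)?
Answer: I*√4706090/6 ≈ 361.56*I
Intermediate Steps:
w(C, D) = (-10 + D)*(C + D) (w(C, D) = (C + D)*(-10 + D) = (-10 + D)*(C + D))
y = -119947/18 (y = 214*((1/6)² - 10*3 - 10/6 + 3/6) = 214*((⅙)² - 30 - 10*⅙ + 3*(⅙)) = 214*(1/36 - 30 - 5/3 + ½) = 214*(-1121/36) = -119947/18 ≈ -6663.7)
√(y + (-127767 - 1*(-3706))) = √(-119947/18 + (-127767 - 1*(-3706))) = √(-119947/18 + (-127767 + 3706)) = √(-119947/18 - 124061) = √(-2353045/18) = I*√4706090/6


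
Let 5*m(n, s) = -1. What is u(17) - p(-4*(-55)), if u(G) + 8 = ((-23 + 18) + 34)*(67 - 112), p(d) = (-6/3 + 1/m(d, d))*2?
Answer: -1299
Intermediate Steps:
m(n, s) = -⅕ (m(n, s) = (⅕)*(-1) = -⅕)
p(d) = -14 (p(d) = (-6/3 + 1/(-⅕))*2 = (-6*⅓ + 1*(-5))*2 = (-2 - 5)*2 = -7*2 = -14)
u(G) = -1313 (u(G) = -8 + ((-23 + 18) + 34)*(67 - 112) = -8 + (-5 + 34)*(-45) = -8 + 29*(-45) = -8 - 1305 = -1313)
u(17) - p(-4*(-55)) = -1313 - 1*(-14) = -1313 + 14 = -1299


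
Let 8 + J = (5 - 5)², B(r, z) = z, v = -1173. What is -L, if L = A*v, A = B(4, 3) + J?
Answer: -5865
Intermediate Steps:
J = -8 (J = -8 + (5 - 5)² = -8 + 0² = -8 + 0 = -8)
A = -5 (A = 3 - 8 = -5)
L = 5865 (L = -5*(-1173) = 5865)
-L = -1*5865 = -5865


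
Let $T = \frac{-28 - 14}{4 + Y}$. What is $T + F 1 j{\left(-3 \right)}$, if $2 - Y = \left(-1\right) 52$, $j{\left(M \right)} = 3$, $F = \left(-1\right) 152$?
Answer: $- \frac{13245}{29} \approx -456.72$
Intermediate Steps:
$F = -152$
$Y = 54$ ($Y = 2 - \left(-1\right) 52 = 2 - -52 = 2 + 52 = 54$)
$T = - \frac{21}{29}$ ($T = \frac{-28 - 14}{4 + 54} = - \frac{42}{58} = \left(-42\right) \frac{1}{58} = - \frac{21}{29} \approx -0.72414$)
$T + F 1 j{\left(-3 \right)} = - \frac{21}{29} - 152 \cdot 1 \cdot 3 = - \frac{21}{29} - 456 = - \frac{13245}{29}$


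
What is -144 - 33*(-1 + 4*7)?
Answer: -1035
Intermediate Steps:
-144 - 33*(-1 + 4*7) = -144 - 33*(-1 + 28) = -144 - 33*27 = -144 - 891 = -1035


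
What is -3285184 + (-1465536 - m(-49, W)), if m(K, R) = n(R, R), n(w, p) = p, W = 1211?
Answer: -4751931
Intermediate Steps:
m(K, R) = R
-3285184 + (-1465536 - m(-49, W)) = -3285184 + (-1465536 - 1*1211) = -3285184 + (-1465536 - 1211) = -3285184 - 1466747 = -4751931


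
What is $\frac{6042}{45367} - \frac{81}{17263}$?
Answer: $\frac{100628319}{783170521} \approx 0.12849$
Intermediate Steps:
$\frac{6042}{45367} - \frac{81}{17263} = \frac{100628319}{783170521}$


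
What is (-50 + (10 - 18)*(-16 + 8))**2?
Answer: 196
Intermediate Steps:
(-50 + (10 - 18)*(-16 + 8))**2 = (-50 - 8*(-8))**2 = (-50 + 64)**2 = 14**2 = 196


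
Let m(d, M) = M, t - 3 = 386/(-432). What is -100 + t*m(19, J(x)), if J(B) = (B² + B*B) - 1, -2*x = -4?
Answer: -18415/216 ≈ -85.255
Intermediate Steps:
x = 2 (x = -½*(-4) = 2)
t = 455/216 (t = 3 + 386/(-432) = 3 + 386*(-1/432) = 3 - 193/216 = 455/216 ≈ 2.1065)
J(B) = -1 + 2*B² (J(B) = (B² + B²) - 1 = 2*B² - 1 = -1 + 2*B²)
-100 + t*m(19, J(x)) = -100 + 455*(-1 + 2*2²)/216 = -100 + 455*(-1 + 2*4)/216 = -100 + 455*(-1 + 8)/216 = -100 + (455/216)*7 = -100 + 3185/216 = -18415/216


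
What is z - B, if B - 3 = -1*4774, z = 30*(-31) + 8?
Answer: 3849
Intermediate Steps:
z = -922 (z = -930 + 8 = -922)
B = -4771 (B = 3 - 1*4774 = 3 - 4774 = -4771)
z - B = -922 - 1*(-4771) = -922 + 4771 = 3849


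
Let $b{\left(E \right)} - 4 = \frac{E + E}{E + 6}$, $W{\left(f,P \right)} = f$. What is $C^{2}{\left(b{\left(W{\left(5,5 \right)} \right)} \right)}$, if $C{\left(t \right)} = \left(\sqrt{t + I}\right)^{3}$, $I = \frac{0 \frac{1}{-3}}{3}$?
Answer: $\frac{157464}{1331} \approx 118.31$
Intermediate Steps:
$I = 0$ ($I = 0 \left(- \frac{1}{3}\right) \frac{1}{3} = 0 \cdot \frac{1}{3} = 0$)
$b{\left(E \right)} = 4 + \frac{2 E}{6 + E}$ ($b{\left(E \right)} = 4 + \frac{E + E}{E + 6} = 4 + \frac{2 E}{6 + E}$)
$C{\left(t \right)} = t^{\frac{3}{2}}$ ($C{\left(t \right)} = \left(\sqrt{t + 0}\right)^{3} = \left(\sqrt{t}\right)^{3} = t^{\frac{3}{2}}$)
$C^{2}{\left(b{\left(W{\left(5,5 \right)} \right)} \right)} = \left(\left(\frac{6 \left(4 + 5\right)}{6 + 5}\right)^{\frac{3}{2}}\right)^{2} = \left(\left(6 \cdot \frac{1}{11} \cdot 9\right)^{\frac{3}{2}}\right)^{2} = \left(\left(\frac{54}{11}\right)^{\frac{3}{2}}\right)^{2} = \left(\frac{162 \sqrt{66}}{121}\right)^{2} = \frac{157464}{1331}$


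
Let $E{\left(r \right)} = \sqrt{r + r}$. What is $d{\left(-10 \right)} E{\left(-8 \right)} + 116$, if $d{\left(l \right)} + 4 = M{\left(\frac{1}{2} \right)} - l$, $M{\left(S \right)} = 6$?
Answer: $116 + 48 i \approx 116.0 + 48.0 i$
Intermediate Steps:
$E{\left(r \right)} = \sqrt{2} \sqrt{r}$ ($E{\left(r \right)} = \sqrt{2 r} = \sqrt{2} \sqrt{r}$)
$d{\left(l \right)} = 2 - l$ ($d{\left(l \right)} = -4 - \left(-6 + l\right) = 2 - l$)
$d{\left(-10 \right)} E{\left(-8 \right)} + 116 = \left(2 - -10\right) \sqrt{2} \sqrt{-8} + 116 = \left(2 + 10\right) \sqrt{2} \cdot 2 i \sqrt{2} + 116 = 12 \cdot 4 i + 116 = 48 i + 116 = 116 + 48 i$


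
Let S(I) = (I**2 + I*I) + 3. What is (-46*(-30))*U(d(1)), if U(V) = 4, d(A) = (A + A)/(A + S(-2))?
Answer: 5520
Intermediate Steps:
S(I) = 3 + 2*I**2 (S(I) = (I**2 + I**2) + 3 = 2*I**2 + 3 = 3 + 2*I**2)
d(A) = 2*A/(11 + A) (d(A) = (A + A)/(A + (3 + 2*(-2)**2)) = (2*A)/(A + (3 + 2*4)) = (2*A)/(A + (3 + 8)) = (2*A)/(A + 11) = (2*A)/(11 + A) = 2*A/(11 + A))
(-46*(-30))*U(d(1)) = -46*(-30)*4 = 1380*4 = 5520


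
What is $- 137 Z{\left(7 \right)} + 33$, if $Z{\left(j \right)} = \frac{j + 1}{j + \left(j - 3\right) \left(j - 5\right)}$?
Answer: $- \frac{601}{15} \approx -40.067$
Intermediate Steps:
$Z{\left(j \right)} = \frac{1 + j}{j + \left(-5 + j\right) \left(-3 + j\right)}$ ($Z{\left(j \right)} = \frac{1 + j}{j + \left(-3 + j\right) \left(-5 + j\right)} = \frac{1 + j}{j + \left(-5 + j\right) \left(-3 + j\right)}$)
$- 137 Z{\left(7 \right)} + 33 = - 137 \frac{1 + 7}{15 + 7^{2} - 49} + 33 = - 137 \frac{1}{15 + 49 - 49} \cdot 8 + 33 = - 137 \cdot \frac{1}{15} \cdot 8 + 33 = \left(-137\right) \frac{8}{15} + 33 = - \frac{1096}{15} + 33 = - \frac{601}{15}$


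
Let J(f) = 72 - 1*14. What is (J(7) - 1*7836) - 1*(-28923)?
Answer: 21145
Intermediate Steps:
J(f) = 58 (J(f) = 72 - 14 = 58)
(J(7) - 1*7836) - 1*(-28923) = (58 - 1*7836) - 1*(-28923) = (58 - 7836) + 28923 = -7778 + 28923 = 21145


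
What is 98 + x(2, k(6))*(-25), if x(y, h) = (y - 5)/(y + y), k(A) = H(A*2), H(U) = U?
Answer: 467/4 ≈ 116.75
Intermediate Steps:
k(A) = 2*A (k(A) = A*2 = 2*A)
x(y, h) = (-5 + y)/(2*y) (x(y, h) = (-5 + y)/((2*y)) = (-5 + y)*(1/(2*y)) = (-5 + y)/(2*y))
98 + x(2, k(6))*(-25) = 98 + ((½)*(-5 + 2)/2)*(-25) = 98 + ((½)*(½)*(-3))*(-25) = 98 - ¾*(-25) = 98 + 75/4 = 467/4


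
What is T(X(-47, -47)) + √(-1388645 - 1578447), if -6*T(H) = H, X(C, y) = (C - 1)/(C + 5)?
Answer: -4/21 + 2*I*√741773 ≈ -0.19048 + 1722.5*I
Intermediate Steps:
X(C, y) = (-1 + C)/(5 + C)
T(H) = -H/6
T(X(-47, -47)) + √(-1388645 - 1578447) = -(-1 - 47)/(6*(5 - 47)) + √(-1388645 - 1578447) = -(-48)/(6*(-42)) + √(-2967092) = -(-1)*(-48)/252 + 2*I*√741773 = -⅙*8/7 + 2*I*√741773 = -4/21 + 2*I*√741773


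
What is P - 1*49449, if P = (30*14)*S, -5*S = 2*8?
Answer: -50793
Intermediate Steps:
S = -16/5 (S = -2*8/5 = -⅕*16 = -16/5 ≈ -3.2000)
P = -1344 (P = (30*14)*(-16/5) = 420*(-16/5) = -1344)
P - 1*49449 = -1344 - 1*49449 = -1344 - 49449 = -50793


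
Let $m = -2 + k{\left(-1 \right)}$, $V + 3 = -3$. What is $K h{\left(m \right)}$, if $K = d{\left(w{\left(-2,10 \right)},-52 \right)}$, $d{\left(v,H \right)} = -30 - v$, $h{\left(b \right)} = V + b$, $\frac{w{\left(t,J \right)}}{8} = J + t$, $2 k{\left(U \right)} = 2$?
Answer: $658$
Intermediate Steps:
$V = -6$ ($V = -3 - 3 = -6$)
$k{\left(U \right)} = 1$ ($k{\left(U \right)} = \frac{1}{2} \cdot 2 = 1$)
$w{\left(t,J \right)} = 8 J + 8 t$ ($w{\left(t,J \right)} = 8 \left(J + t\right) = 8 J + 8 t$)
$m = -1$ ($m = -2 + 1 = -1$)
$h{\left(b \right)} = -6 + b$
$K = -94$ ($K = -30 - \left(8 \cdot 10 + 8 \left(-2\right)\right) = -30 - \left(80 - 16\right) = -30 - 64 = -94$)
$K h{\left(m \right)} = - 94 \left(-6 - 1\right) = \left(-94\right) \left(-7\right) = 658$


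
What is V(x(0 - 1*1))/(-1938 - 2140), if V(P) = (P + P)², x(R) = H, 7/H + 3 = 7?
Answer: -49/16312 ≈ -0.0030039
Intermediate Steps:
H = 7/4 (H = 7/(-3 + 7) = 7/4 ≈ 1.7500)
x(R) = 7/4
V(P) = 4*P² (V(P) = (2*P)² = 4*P²)
V(x(0 - 1*1))/(-1938 - 2140) = (4*(7/4)²)/(-1938 - 2140) = (4*(49/16))/(-4078) = (49/4)*(-1/4078) = -49/16312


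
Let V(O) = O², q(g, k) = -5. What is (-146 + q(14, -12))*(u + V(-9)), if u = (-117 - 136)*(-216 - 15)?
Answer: -8837124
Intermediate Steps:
u = 58443 (u = -253*(-231) = 58443)
(-146 + q(14, -12))*(u + V(-9)) = (-146 - 5)*(58443 + (-9)²) = -151*(58443 + 81) = -151*58524 = -8837124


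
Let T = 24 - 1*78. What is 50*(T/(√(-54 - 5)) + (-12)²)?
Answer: 7200 + 2700*I*√59/59 ≈ 7200.0 + 351.51*I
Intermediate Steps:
T = -54 (T = 24 - 78 = -54)
50*(T/(√(-54 - 5)) + (-12)²) = 50*(-54/√(-54 - 5) + (-12)²) = 50*(-54*(-I*√59/59) + 144) = 50*(-(-54)*I*√59/59 + 144) = 50*(54*I*√59/59 + 144) = 50*(144 + 54*I*√59/59) = 7200 + 2700*I*√59/59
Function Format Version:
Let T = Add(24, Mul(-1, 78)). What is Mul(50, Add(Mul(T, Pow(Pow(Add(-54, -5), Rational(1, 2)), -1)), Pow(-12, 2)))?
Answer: Add(7200, Mul(Rational(2700, 59), I, Pow(59, Rational(1, 2)))) ≈ Add(7200.0, Mul(351.51, I))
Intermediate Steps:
T = -54 (T = Add(24, -78) = -54)
Mul(50, Add(Mul(T, Pow(Pow(Add(-54, -5), Rational(1, 2)), -1)), Pow(-12, 2))) = Mul(50, Add(Mul(-54, Pow(Pow(Add(-54, -5), Rational(1, 2)), -1)), Pow(-12, 2))) = Mul(50, Add(Mul(-54, Pow(Pow(-59, Rational(1, 2)), -1)), 144)) = Mul(50, Add(Mul(-54, Pow(Mul(I, Pow(59, Rational(1, 2))), -1)), 144)) = Mul(50, Add(Mul(-54, Mul(Rational(-1, 59), I, Pow(59, Rational(1, 2)))), 144)) = Mul(50, Add(Mul(Rational(54, 59), I, Pow(59, Rational(1, 2))), 144)) = Mul(50, Add(144, Mul(Rational(54, 59), I, Pow(59, Rational(1, 2))))) = Add(7200, Mul(Rational(2700, 59), I, Pow(59, Rational(1, 2))))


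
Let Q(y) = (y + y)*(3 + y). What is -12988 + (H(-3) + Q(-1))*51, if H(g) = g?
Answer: -13345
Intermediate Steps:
Q(y) = 2*y*(3 + y) (Q(y) = (2*y)*(3 + y) = 2*y*(3 + y))
-12988 + (H(-3) + Q(-1))*51 = -12988 + (-3 + 2*(-1)*(3 - 1))*51 = -12988 + (-3 + 2*(-1)*2)*51 = -12988 + (-3 - 4)*51 = -12988 - 7*51 = -12988 - 357 = -13345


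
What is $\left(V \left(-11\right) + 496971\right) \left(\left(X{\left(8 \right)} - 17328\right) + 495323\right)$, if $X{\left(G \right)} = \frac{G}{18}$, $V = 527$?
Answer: $\frac{2113010409866}{9} \approx 2.3478 \cdot 10^{11}$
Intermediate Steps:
$X{\left(G \right)} = \frac{G}{18}$ ($X{\left(G \right)} = G \frac{1}{18} = \frac{G}{18}$)
$\left(V \left(-11\right) + 496971\right) \left(\left(X{\left(8 \right)} - 17328\right) + 495323\right) = \left(527 \left(-11\right) + 496971\right) \left(\left(\frac{1}{18} \cdot 8 - 17328\right) + 495323\right) = \left(-5797 + 496971\right) \left(\left(\frac{4}{9} - 17328\right) + 495323\right) = 491174 \left(- \frac{155948}{9} + 495323\right) = 491174 \cdot \frac{4301959}{9} = \frac{2113010409866}{9}$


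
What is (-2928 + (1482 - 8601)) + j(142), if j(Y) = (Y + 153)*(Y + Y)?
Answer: 73733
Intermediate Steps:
j(Y) = 2*Y*(153 + Y) (j(Y) = (153 + Y)*(2*Y) = 2*Y*(153 + Y))
(-2928 + (1482 - 8601)) + j(142) = (-2928 + (1482 - 8601)) + 2*142*(153 + 142) = (-2928 - 7119) + 2*142*295 = -10047 + 83780 = 73733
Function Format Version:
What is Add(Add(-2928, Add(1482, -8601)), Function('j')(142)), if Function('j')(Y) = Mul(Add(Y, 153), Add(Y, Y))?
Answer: 73733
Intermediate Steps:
Function('j')(Y) = Mul(2, Y, Add(153, Y)) (Function('j')(Y) = Mul(Add(153, Y), Mul(2, Y)) = Mul(2, Y, Add(153, Y)))
Add(Add(-2928, Add(1482, -8601)), Function('j')(142)) = Add(Add(-2928, Add(1482, -8601)), Mul(2, 142, Add(153, 142))) = Add(Add(-2928, -7119), Mul(2, 142, 295)) = Add(-10047, 83780) = 73733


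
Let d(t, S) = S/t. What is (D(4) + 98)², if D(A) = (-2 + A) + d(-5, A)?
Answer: 246016/25 ≈ 9840.6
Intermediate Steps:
D(A) = -2 + 4*A/5 (D(A) = (-2 + A) + A/(-5) = (-2 + A) + A*(-⅕) = (-2 + A) - A/5 = -2 + 4*A/5)
(D(4) + 98)² = ((-2 + (⅘)*4) + 98)² = ((-2 + 16/5) + 98)² = (6/5 + 98)² = (496/5)² = 246016/25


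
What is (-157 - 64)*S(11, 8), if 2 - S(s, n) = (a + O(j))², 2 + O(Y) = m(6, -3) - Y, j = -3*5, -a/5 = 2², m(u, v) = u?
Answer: -221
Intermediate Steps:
a = -20 (a = -5*2² = -5*4 = -20)
j = -15
O(Y) = 4 - Y (O(Y) = -2 + (6 - Y) = 4 - Y)
S(s, n) = 1 (S(s, n) = 2 - (-20 + (4 - 1*(-15)))² = 2 - (-20 + (4 + 15))² = 2 - (-20 + 19)² = 2 - 1*(-1)² = 2 - 1*1 = 2 - 1 = 1)
(-157 - 64)*S(11, 8) = (-157 - 64)*1 = -221*1 = -221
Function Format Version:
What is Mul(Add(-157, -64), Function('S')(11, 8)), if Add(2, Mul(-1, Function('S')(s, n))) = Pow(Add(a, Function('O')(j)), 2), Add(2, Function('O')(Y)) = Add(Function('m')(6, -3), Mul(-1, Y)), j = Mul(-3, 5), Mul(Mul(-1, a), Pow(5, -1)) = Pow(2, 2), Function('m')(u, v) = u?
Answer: -221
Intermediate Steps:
a = -20 (a = Mul(-5, Pow(2, 2)) = Mul(-5, 4) = -20)
j = -15
Function('O')(Y) = Add(4, Mul(-1, Y)) (Function('O')(Y) = Add(-2, Add(6, Mul(-1, Y))) = Add(4, Mul(-1, Y)))
Function('S')(s, n) = 1 (Function('S')(s, n) = Add(2, Mul(-1, Pow(Add(-20, Add(4, Mul(-1, -15))), 2))) = Add(2, Mul(-1, Pow(Add(-20, Add(4, 15)), 2))) = Add(2, Mul(-1, Pow(Add(-20, 19), 2))) = Add(2, Mul(-1, Pow(-1, 2))) = Add(2, Mul(-1, 1)) = Add(2, -1) = 1)
Mul(Add(-157, -64), Function('S')(11, 8)) = Mul(Add(-157, -64), 1) = Mul(-221, 1) = -221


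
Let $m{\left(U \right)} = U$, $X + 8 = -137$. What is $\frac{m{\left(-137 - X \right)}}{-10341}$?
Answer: $- \frac{8}{10341} \approx -0.00077362$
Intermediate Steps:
$X = -145$ ($X = -8 - 137 = -145$)
$\frac{m{\left(-137 - X \right)}}{-10341} = \frac{-137 - -145}{-10341} = \left(-137 + 145\right) \left(- \frac{1}{10341}\right) = 8 \left(- \frac{1}{10341}\right) = - \frac{8}{10341}$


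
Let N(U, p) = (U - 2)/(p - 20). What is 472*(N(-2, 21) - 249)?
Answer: -119416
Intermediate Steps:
N(U, p) = (-2 + U)/(-20 + p)
472*(N(-2, 21) - 249) = 472*((-2 - 2)/(-20 + 21) - 249) = 472*(-4/1 - 249) = 472*(1*(-4) - 249) = 472*(-4 - 249) = 472*(-253) = -119416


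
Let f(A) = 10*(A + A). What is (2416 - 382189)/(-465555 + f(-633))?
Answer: 42197/53135 ≈ 0.79415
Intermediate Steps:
f(A) = 20*A (f(A) = 10*(2*A) = 20*A)
(2416 - 382189)/(-465555 + f(-633)) = (2416 - 382189)/(-465555 + 20*(-633)) = -379773/(-465555 - 12660) = -379773/(-478215) = -379773*(-1/478215) = 42197/53135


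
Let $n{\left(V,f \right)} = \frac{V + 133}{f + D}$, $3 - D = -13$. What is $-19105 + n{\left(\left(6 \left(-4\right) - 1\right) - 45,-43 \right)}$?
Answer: $- \frac{57322}{3} \approx -19107.0$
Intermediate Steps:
$D = 16$ ($D = 3 - -13 = 3 + 13 = 16$)
$n{\left(V,f \right)} = \frac{133 + V}{16 + f}$ ($n{\left(V,f \right)} = \frac{V + 133}{f + 16} = \frac{133 + V}{16 + f}$)
$-19105 + n{\left(\left(6 \left(-4\right) - 1\right) - 45,-43 \right)} = -19105 + \frac{133 + \left(\left(6 \left(-4\right) - 1\right) - 45\right)}{16 - 43} = -19105 + \frac{133 - 70}{-27} = -19105 - \frac{133 - 70}{27} = -19105 - \frac{7}{3} = - \frac{57322}{3}$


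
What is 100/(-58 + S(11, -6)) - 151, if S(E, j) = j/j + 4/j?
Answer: -26423/173 ≈ -152.73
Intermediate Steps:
S(E, j) = 1 + 4/j
100/(-58 + S(11, -6)) - 151 = 100/(-58 + (4 - 6)/(-6)) - 151 = 100/(-58 - 1/6*(-2)) - 151 = 100/(-58 + 1/3) - 151 = 100/(-173/3) - 151 = -3/173*100 - 151 = -300/173 - 151 = -26423/173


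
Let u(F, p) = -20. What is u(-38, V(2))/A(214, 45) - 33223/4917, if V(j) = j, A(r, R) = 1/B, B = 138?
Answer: -13604143/4917 ≈ -2766.8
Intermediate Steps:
A(r, R) = 1/138
u(-38, V(2))/A(214, 45) - 33223/4917 = -20/1/138 - 33223/4917 = -20*138 - 33223*1/4917 = -2760 - 33223/4917 = -13604143/4917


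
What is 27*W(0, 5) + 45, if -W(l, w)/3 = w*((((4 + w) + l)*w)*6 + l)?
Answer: -109305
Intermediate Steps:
W(l, w) = -3*w*(l + 6*w*(4 + l + w)) (W(l, w) = -3*w*((((4 + w) + l)*w)*6 + l) = -3*w*(((4 + l + w)*w)*6 + l) = -3*w*((w*(4 + l + w))*6 + l) = -3*w*(6*w*(4 + l + w) + l) = -3*w*(l + 6*w*(4 + l + w)))
27*W(0, 5) + 45 = 27*(-3*5*(0 + 6*5² + 24*5 + 6*0*5)) + 45 = 27*(-3*5*(0 + 6*25 + 120 + 0)) + 45 = 27*(-3*5*(0 + 150 + 120 + 0)) + 45 = 27*(-3*5*270) + 45 = 27*(-4050) + 45 = -109350 + 45 = -109305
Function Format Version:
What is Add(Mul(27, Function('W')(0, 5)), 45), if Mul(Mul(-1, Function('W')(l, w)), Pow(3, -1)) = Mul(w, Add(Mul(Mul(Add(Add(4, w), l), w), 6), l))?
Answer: -109305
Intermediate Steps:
Function('W')(l, w) = Mul(-3, w, Add(l, Mul(6, w, Add(4, l, w)))) (Function('W')(l, w) = Mul(-3, Mul(w, Add(Mul(Mul(Add(Add(4, w), l), w), 6), l))) = Mul(-3, Mul(w, Add(Mul(Mul(Add(4, l, w), w), 6), l))) = Mul(-3, Mul(w, Add(Mul(Mul(w, Add(4, l, w)), 6), l))) = Mul(-3, Mul(w, Add(Mul(6, w, Add(4, l, w)), l))) = Mul(-3, Mul(w, Add(l, Mul(6, w, Add(4, l, w))))) = Mul(-3, w, Add(l, Mul(6, w, Add(4, l, w)))))
Add(Mul(27, Function('W')(0, 5)), 45) = Add(Mul(27, Mul(-3, 5, Add(0, Mul(6, Pow(5, 2)), Mul(24, 5), Mul(6, 0, 5)))), 45) = Add(Mul(27, Mul(-3, 5, Add(0, Mul(6, 25), 120, 0))), 45) = Add(Mul(27, Mul(-3, 5, Add(0, 150, 120, 0))), 45) = Add(Mul(27, Mul(-3, 5, 270)), 45) = Add(Mul(27, -4050), 45) = Add(-109350, 45) = -109305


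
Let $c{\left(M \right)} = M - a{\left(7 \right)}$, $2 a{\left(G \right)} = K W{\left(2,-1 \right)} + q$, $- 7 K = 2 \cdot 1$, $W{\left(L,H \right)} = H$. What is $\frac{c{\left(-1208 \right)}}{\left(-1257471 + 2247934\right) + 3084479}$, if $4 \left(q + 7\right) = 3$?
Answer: $- \frac{67481}{228196752} \approx -0.00029571$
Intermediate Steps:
$K = - \frac{2}{7}$ ($K = - \frac{2 \cdot 1}{7} = \left(- \frac{1}{7}\right) 2 = - \frac{2}{7} \approx -0.28571$)
$q = - \frac{25}{4}$ ($q = -7 + \frac{1}{4} \cdot 3 = -7 + \frac{3}{4} = - \frac{25}{4} \approx -6.25$)
$a{\left(G \right)} = - \frac{167}{56}$ ($a{\left(G \right)} = \frac{\left(- \frac{2}{7}\right) \left(-1\right) - \frac{25}{4}}{2} = \frac{\frac{2}{7} - \frac{25}{4}}{2} = \frac{1}{2} \left(- \frac{167}{28}\right) = - \frac{167}{56}$)
$c{\left(M \right)} = \frac{167}{56} + M$ ($c{\left(M \right)} = M - - \frac{167}{56} = M + \frac{167}{56} = \frac{167}{56} + M$)
$\frac{c{\left(-1208 \right)}}{\left(-1257471 + 2247934\right) + 3084479} = \frac{\frac{167}{56} - 1208}{\left(-1257471 + 2247934\right) + 3084479} = - \frac{67481}{56 \left(990463 + 3084479\right)} = - \frac{67481}{56 \cdot 4074942} = \left(- \frac{67481}{56}\right) \frac{1}{4074942} = - \frac{67481}{228196752}$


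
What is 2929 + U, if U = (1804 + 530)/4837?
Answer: 14169907/4837 ≈ 2929.5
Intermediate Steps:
U = 2334/4837 (U = 2334*(1/4837) = 2334/4837 ≈ 0.48253)
2929 + U = 2929 + 2334/4837 = 14169907/4837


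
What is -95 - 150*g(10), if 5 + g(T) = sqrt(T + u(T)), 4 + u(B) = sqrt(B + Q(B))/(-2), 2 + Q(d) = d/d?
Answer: 655 - 225*sqrt(2) ≈ 336.80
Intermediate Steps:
Q(d) = -1 (Q(d) = -2 + d/d = -2 + 1 = -1)
u(B) = -4 - sqrt(-1 + B)/2 (u(B) = -4 + sqrt(B - 1)/(-2) = -4 + sqrt(-1 + B)*(-1/2) = -4 - sqrt(-1 + B)/2)
g(T) = -5 + sqrt(-4 + T - sqrt(-1 + T)/2) (g(T) = -5 + sqrt(T + (-4 - sqrt(-1 + T)/2)) = -5 + sqrt(-4 + T - sqrt(-1 + T)/2))
-95 - 150*g(10) = -95 - 150*(-5 + sqrt(-16 - 2*sqrt(-1 + 10) + 4*10)/2) = -95 - 150*(-5 + sqrt(-16 - 2*sqrt(9) + 40)/2) = -95 - 150*(-5 + sqrt(-16 - 2*3 + 40)/2) = -95 - 150*(-5 + sqrt(-16 - 6 + 40)/2) = -95 - 150*(-5 + sqrt(18)/2) = -95 - 150*(-5 + (3*sqrt(2))/2) = -95 - 150*(-5 + 3*sqrt(2)/2) = -95 + (750 - 225*sqrt(2)) = 655 - 225*sqrt(2)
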